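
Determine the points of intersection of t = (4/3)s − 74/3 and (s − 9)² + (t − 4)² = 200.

Substitute t = (−74 + 4s)/3:
25s² − 850s + 6325 = 0  ⟹  s² − 34s + 253 = 0
s = 23 or s = 11, giving (23, 6) and (11, −10).

(11, −10) and (23, 6)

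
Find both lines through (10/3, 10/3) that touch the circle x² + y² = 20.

Let a tangent through (10/3, 10/3) have slope m. Its distance from (0, 0) must equal 2√5:
(−10/3m − (−10/3))² = 20(m² + 1)
2m² + 5m + 2 = 0, so m = −1/2 or m = −2.
With m = −1/2: x + 2y = 10. With m = −2: 2x + y = 10.

x + 2y = 10 and 2x + y = 10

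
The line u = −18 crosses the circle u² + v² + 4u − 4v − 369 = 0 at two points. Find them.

(−18, −9) and (−18, 13)

The line gives u = −18. Substituting into the circle:
v² − 4v − 117 = 0
v = 13 or v = −9, giving (−18, 13) and (−18, −9).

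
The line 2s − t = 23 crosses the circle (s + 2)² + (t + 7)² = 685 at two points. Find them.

(−5, −33) and (17, 11)

From the line, t = 2s − 23. Substituting:
5s² − 60s − 425 = 0  ⟹  s² − 12s − 85 = 0
s = 17 or s = −5, giving (17, 11) and (−5, −33).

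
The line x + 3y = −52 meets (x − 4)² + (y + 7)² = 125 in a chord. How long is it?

√10

From the line, y = (−52 − x)/3. Substituting:
10x² − 10x − 20 = 0  ⟹  x² − x − 2 = 0
x = 2 or x = −1, giving (2, −18) and (−1, −17).
Chord length = distance between (2, −18) and (−1, −17) = √10 = √10.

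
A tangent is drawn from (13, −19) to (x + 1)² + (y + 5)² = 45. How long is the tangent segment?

√347

Centre (−1, −5), r² = 45. |PO|² = (14)² + (−14)² = 392.
Power of the point: PT² = |PO|² − r² = 347, so PT = √347.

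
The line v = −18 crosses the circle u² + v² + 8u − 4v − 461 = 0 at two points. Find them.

(−13, −18) and (5, −18)

Express v = −18 and substitute into the circle:
u² + 8u − 65 = 0
u = 5 or u = −13, giving (5, −18) and (−13, −18).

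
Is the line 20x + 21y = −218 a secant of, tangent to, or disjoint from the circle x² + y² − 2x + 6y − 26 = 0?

disjoint

Centre (1, −3), r² = 36. Distance² from centre to line = (175)²/841 = 30625/841.
Since d² > r², the line lies outside the circle.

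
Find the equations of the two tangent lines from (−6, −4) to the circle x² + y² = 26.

5x − y = −26 and x + 5y = −26

Write the tangent as mx − y + (−4 − m·(−6)) = 0 and set its distance from the centre to √26:
(6m − (4))² = 26(m² + 1)
5m² − 24m − 5 = 0, so m = 5 or m = −1/5.
With m = 5: 5x − y = −26. With m = −1/5: x + 5y = −26.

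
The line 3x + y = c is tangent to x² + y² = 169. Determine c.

c = ±13√10

For a tangent, require d(centre, line) = r = 13.
|3·0 + 1·0 − c| / √10 = 13
|c| = 13√10.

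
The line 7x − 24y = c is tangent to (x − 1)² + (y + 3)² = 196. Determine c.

For a tangent, require d(centre, line) = r = 14.
|7·1 − 24·(−3) − c| / √625 = 14
|c − (79)| = 14·25, so c = 429 or c = −271.

c = −271 or c = 429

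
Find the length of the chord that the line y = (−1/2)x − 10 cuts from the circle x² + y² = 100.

4√5

The distance from (0, 0) to the line is 20/√5, and r² = 100.
Half the chord is √(r² − d²) = √(20), so the full chord is 4√5.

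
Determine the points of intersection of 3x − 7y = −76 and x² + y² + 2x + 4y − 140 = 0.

(−9, 7) and (−2, 10)

Substitute y = (76 + 3x)/7:
58x² + 638x + 1044 = 0  ⟹  x² + 11x + 18 = 0
x = −2 or x = −9, giving (−2, 10) and (−9, 7).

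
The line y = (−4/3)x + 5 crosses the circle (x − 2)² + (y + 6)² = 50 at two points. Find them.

(3, 1) and (9, −7)

Express y = (15 − 4x)/3 and substitute into the circle:
25x² − 300x + 675 = 0  ⟹  x² − 12x + 27 = 0
x = 9 or x = 3, giving (9, −7) and (3, 1).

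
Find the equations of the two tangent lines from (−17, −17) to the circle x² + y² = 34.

Write the tangent as mx − y + (−17 − m·(−17)) = 0 and set its distance from the centre to √34:
[m·(17) − (17)]² = 34(m² + 1)
15m² − 34m + 15 = 0, so m = 3/5 or m = 5/3.
Through (−17, −17) these give 3x − 5y = 34 and 5x − 3y = −34.

3x − 5y = 34 and 5x − 3y = −34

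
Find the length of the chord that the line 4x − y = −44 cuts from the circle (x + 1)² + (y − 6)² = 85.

2√17

The distance from (−1, 6) to the line is 34/√17, and r² = 85.
Half the chord is √(r² − d²) = √(17), so the full chord is 2√17.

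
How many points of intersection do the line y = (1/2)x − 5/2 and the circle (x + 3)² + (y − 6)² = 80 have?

1

Substituting the line into the circle gives 5x² − 10x + 5 = 0.
Discriminant = (−10)² − 4·5·(5) = 0.
A repeated root: the line is tangent.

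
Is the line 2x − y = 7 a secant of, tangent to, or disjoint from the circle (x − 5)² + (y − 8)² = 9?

d² = (2·5 − 1·8 − (7))²/5 = 5; r² = 9.
Since d² < r², the line cuts the circle twice.

secant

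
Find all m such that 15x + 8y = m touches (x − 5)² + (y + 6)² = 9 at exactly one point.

m = −24 or m = 78

Tangency holds when the distance from the centre (5, −6) to the line equals the radius 3:
|15·5 + 8·(−6) − m| / √289 = 3
|m − (27)| = 3·17, so m = 78 or m = −24.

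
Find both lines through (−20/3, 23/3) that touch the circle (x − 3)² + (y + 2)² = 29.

A line y − (23/3) = m(x − (−20/3)) is tangent when its distance from (3, −2) is √29:
(29/3m − (−29/3))² = 29(m² + 1)
10m² + 29m + 10 = 0, so m = −2/5 or m = −5/2.
Through (−20/3, 23/3) these give 2x + 5y = 25 and 5x + 2y = −18.

2x + 5y = 25 and 5x + 2y = −18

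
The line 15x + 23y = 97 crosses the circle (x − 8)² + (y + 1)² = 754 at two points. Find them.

(−15, 14) and (31, −16)

Express y = (97 − 15x)/23 and substitute into the circle:
754x² − 12064x − 350610 = 0  ⟹  x² − 16x − 465 = 0
x = 31 or x = −15, giving (31, −16) and (−15, 14).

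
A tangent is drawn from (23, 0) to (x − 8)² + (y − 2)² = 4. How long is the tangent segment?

15

Centre (8, 2), r² = 4. |PO|² = (15)² + (−2)² = 229.
Power of the point: PT² = |PO|² − r² = 225, so PT = 15.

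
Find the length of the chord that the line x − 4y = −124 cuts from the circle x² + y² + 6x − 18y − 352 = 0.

2√17

The distance from (−3, 9) to the line is 85/√17, and r² = 442.
Chord = 2√(r² − d²) = 2·√(17) = 2√17.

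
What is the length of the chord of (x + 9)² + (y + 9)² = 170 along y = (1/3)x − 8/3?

Centre (−9, −9), r² = 170. Perpendicular distance d from centre to line = |10| / √10 = 10/√10.
Half the chord is √(r² − d²) = √(160), so the full chord is 8√10.

8√10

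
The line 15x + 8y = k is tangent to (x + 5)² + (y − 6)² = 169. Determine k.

k = −248 or k = 194

Tangency holds when the distance from the centre (−5, 6) to the line equals the radius 13:
|15·(−5) + 8·6 − k| / √289 = 13
|k − (−27)| = 13·17, so k = 194 or k = −248.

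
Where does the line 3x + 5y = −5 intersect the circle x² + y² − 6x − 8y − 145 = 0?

(−10, 5) and (10, −7)

Substitute y = (−5 − 3x)/5:
34x² − 3400 = 0  ⟹  x² − 100 = 0
x = 10 or x = −10, giving (10, −7) and (−10, 5).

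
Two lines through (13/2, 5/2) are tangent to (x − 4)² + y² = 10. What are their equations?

x + 3y = 14 and 3x + y = 22

Write the tangent as mx − y + (5/2 − m·(13/2)) = 0 and set its distance from the centre to √10:
[m·(−5/2) − (−5/2)]² = 10(m² + 1)
3m² + 10m + 3 = 0, so m = −1/3 or m = −3.
Through (13/2, 5/2) these give x + 3y = 14 and 3x + y = 22.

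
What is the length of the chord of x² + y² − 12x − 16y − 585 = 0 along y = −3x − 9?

Centre (6, 8), r² = 685. Perpendicular distance d from centre to line = |35| / √10 = 35/√10.
Chord = 2√(r² − d²) = 2·√(1125/2) = 15√10.

15√10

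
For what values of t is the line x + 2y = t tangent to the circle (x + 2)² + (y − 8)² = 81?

The line touches the circle iff its distance from (−2, 8) is 9:
|1·(−2) + 2·8 − t| / √5 = 9
|t − (14)| = 9√5.

t = 14 ± 9√5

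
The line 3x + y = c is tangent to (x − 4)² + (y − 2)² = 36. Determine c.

c = 14 ± 6√10

For a tangent, require d(centre, line) = r = 6.
|3·4 + 1·2 − c| / √10 = 6
|c − (14)| = 6√10.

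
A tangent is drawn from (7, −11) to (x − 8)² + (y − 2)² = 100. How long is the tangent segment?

Centre (8, 2), r² = 100. |PO|² = (−1)² + (−13)² = 170.
The tangent meets the radius at right angles, so tangent² = |PO|² − r² = 170 − 100 = 70.

√70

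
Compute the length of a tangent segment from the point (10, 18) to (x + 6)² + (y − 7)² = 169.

The centre is (−6, 7) and r = 13. The square of the distance from P to the centre is 256 + 121 = 377.
Power of the point: PT² = |PO|² − r² = 208, so PT = 4√13.

4√13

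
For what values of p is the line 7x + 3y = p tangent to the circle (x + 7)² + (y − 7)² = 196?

p = −28 ± 14√58

The line touches the circle iff its distance from (−7, 7) is 14:
|7·(−7) + 3·7 − p| / √58 = 14
|p − (−28)| = 14√58.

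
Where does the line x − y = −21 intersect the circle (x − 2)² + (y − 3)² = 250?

(−13, 8) and (−3, 18)

From the line, y = x + 21. Substituting:
2x² + 32x + 78 = 0  ⟹  x² + 16x + 39 = 0
x = −3 or x = −13, giving (−3, 18) and (−13, 8).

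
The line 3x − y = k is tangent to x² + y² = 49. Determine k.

k = ±7√10

Tangency holds when the distance from the centre (0, 0) to the line equals the radius 7:
|3·0 − 1·0 − k| / √10 = 7
|k| = 7√10.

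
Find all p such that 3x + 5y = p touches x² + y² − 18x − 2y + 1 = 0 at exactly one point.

p = 32 ± 9√34

For a tangent, require d(centre, line) = r = 9.
|3·9 + 5·1 − p| / √34 = 9
|p − (32)| = 9√34.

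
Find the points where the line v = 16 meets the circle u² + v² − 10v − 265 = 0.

Substitute v = 16:
u² − 169 = 0
u = 13 or u = −13, giving (13, 16) and (−13, 16).

(−13, 16) and (13, 16)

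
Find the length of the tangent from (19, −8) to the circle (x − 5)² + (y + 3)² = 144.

√77

With centre O = (5, −3), |OP|² = 221 and r² = 144.
The tangent meets the radius at right angles, so tangent² = |PO|² − r² = 221 − 144 = 77.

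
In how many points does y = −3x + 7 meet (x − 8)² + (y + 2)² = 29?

2

Centre (8, −2), r² = 29. Distance² from centre to line = (15)²/10 = 45/2.
Since d² < r², the line cuts the circle twice.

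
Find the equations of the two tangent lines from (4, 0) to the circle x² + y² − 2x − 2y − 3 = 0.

Let a tangent through (4, 0) have slope m. Its distance from (1, 1) must equal √5:
(−3m − (1))² = 5(m² + 1)
2m² + 3m − 2 = 0, so m = 1/2 or m = −2.
Through (4, 0) these give x − 2y = 4 and 2x + y = 8.

x − 2y = 4 and 2x + y = 8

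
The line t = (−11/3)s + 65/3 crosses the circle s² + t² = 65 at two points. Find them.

From the line, t = (65 − 11s)/3. Substituting:
130s² − 1430s + 3640 = 0  ⟹  s² − 11s + 28 = 0
s = 7 or s = 4, giving (7, −4) and (4, 7).

(4, 7) and (7, −4)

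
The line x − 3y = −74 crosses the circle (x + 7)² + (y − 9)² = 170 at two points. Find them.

(−14, 20) and (−8, 22)

From the line, y = (74 + x)/3. Substituting:
10x² + 220x + 1120 = 0  ⟹  x² + 22x + 112 = 0
x = −8 or x = −14, giving (−8, 22) and (−14, 20).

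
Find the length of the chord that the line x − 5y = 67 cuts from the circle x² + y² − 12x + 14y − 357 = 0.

Centre (6, −7), r² = 442. Perpendicular distance d from centre to line = |−26| / √26 = 26/√26.
Chord = 2√(r² − d²) = 2·√(416) = 8√26.

8√26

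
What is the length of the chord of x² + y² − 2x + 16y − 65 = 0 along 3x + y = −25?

Substitute y = −3x − 25:
10x² + 100x + 160 = 0  ⟹  x² + 10x + 16 = 0
x = −2 or x = −8, giving (−2, −19) and (−8, −1).
Chord length = distance between (−2, −19) and (−8, −1) = √360 = 6√10.

6√10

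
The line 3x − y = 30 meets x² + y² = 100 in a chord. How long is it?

Centre (0, 0), r² = 100. Perpendicular distance d from centre to line = |−30| / √10 = 30/√10.
Half the chord is √(r² − d²) = √(10), so the full chord is 2√10.

2√10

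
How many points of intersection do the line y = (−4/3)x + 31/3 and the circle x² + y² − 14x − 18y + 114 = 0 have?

0

Substituting the line into the circle gives 25x² − 158x + 313 = 0.
Δ = 24964 − 31300 = −6336.
No real roots: the line does not meet the circle.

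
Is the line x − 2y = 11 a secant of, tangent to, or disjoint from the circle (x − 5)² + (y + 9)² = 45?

d² = (1·5 − 2·(−9) − (11))²/5 = 144/5; r² = 45.
Since d² < r², the line cuts the circle twice.

secant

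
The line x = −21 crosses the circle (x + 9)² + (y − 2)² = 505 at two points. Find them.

The line gives x = −21. Substituting into the circle:
y² − 4y − 357 = 0
y = 21 or y = −17, giving (−21, 21) and (−21, −17).

(−21, −17) and (−21, 21)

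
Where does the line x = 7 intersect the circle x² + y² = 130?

The line gives x = 7. Substituting into the circle:
y² − 81 = 0
y = 9 or y = −9, giving (7, 9) and (7, −9).

(7, −9) and (7, 9)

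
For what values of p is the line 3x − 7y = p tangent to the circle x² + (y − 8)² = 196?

For a tangent, require d(centre, line) = r = 14.
|3·0 − 7·8 − p| / √58 = 14
|p − (−56)| = 14√58.

p = −56 ± 14√58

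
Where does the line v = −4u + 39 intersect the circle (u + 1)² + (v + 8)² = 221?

Substitute v = −4u + 39:
17u² − 374u + 1989 = 0  ⟹  u² − 22u + 117 = 0
u = 13 or u = 9, giving (13, −13) and (9, 3).

(9, 3) and (13, −13)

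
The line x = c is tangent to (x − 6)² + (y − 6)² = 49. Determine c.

The line touches the circle iff its distance from (6, 6) is 7:
|1·6 + 0·6 − c| / √1 = 7
|c − (6)| = 7, so c = 13 or c = −1.

c = −1 or c = 13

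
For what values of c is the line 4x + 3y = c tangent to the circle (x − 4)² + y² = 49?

c = −19 or c = 51

For a tangent, require d(centre, line) = r = 7.
|4·4 + 3·0 − c| / √25 = 7
|c − (16)| = 7·5, so c = 51 or c = −19.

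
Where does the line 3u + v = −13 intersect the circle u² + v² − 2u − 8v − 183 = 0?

From the line, v = −3u − 13. Substituting:
10u² + 100u + 90 = 0  ⟹  u² + 10u + 9 = 0
u = −1 or u = −9, giving (−1, −10) and (−9, 14).

(−9, 14) and (−1, −10)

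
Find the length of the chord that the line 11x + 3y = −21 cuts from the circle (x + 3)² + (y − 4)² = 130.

From the line, y = (−21 − 11x)/3. Substituting:
130x² + 780x = 0  ⟹  x² + 6x = 0
x = 0 or x = −6, giving (0, −7) and (−6, 15).
Chord length = distance between (0, −7) and (−6, 15) = √520 = 2√130.

2√130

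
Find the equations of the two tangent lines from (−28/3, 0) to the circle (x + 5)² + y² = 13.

3x + 2y = −28 and 3x − 2y = −28

Let a tangent through (−28/3, 0) have slope m. Its distance from (−5, 0) must equal √13:
(13/3m − (0))² = 13(m² + 1)
4m² − 9 = 0, so m = −3/2 or m = 3/2.
With m = −3/2: 3x + 2y = −28. With m = 3/2: 3x − 2y = −28.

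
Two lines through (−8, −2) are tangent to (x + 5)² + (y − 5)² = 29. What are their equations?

A line y − (−2) = m(x − (−8)) is tangent when its distance from (−5, 5) is √29:
(3m − (7))² = 29(m² + 1)
10m² + 21m − 10 = 0, so m = −5/2 or m = 2/5.
Through (−8, −2) these give 5x + 2y = −44 and 2x − 5y = −6.

5x + 2y = −44 and 2x − 5y = −6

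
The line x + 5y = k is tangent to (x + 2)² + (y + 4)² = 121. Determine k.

k = −22 ± 11√26

For a tangent, require d(centre, line) = r = 11.
|1·(−2) + 5·(−4) − k| / √26 = 11
|k − (−22)| = 11√26.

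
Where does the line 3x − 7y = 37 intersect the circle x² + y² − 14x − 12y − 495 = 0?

From the line, y = (−37 + 3x)/7. Substituting:
58x² − 1160x − 19778 = 0  ⟹  x² − 20x − 341 = 0
x = 31 or x = −11, giving (31, 8) and (−11, −10).

(−11, −10) and (31, 8)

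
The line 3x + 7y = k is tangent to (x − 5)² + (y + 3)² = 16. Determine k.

k = −6 ± 4√58

Tangency holds when the distance from the centre (5, −3) to the line equals the radius 4:
|3·5 + 7·(−3) − k| / √58 = 4
|k − (−6)| = 4√58.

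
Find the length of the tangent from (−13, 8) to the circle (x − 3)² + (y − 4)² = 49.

With centre O = (3, 4), |OP|² = 272 and r² = 49.
The tangent meets the radius at right angles, so tangent² = |PO|² − r² = 272 − 49 = 223.

√223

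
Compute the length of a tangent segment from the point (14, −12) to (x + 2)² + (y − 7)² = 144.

√473

The centre is (−2, 7) and r = 12. The square of the distance from P to the centre is 256 + 361 = 617.
By the tangent–radius right angle, tangent length = √(|PO|² − r²) = √473.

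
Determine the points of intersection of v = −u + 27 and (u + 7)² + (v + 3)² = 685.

(11, 16) and (12, 15)

Substitute v = −u + 27:
2u² − 46u + 264 = 0  ⟹  u² − 23u + 132 = 0
u = 12 or u = 11, giving (12, 15) and (11, 16).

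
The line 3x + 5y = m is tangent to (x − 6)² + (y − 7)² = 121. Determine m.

m = 53 ± 11√34

Tangency holds when the distance from the centre (6, 7) to the line equals the radius 11:
|3·6 + 5·7 − m| / √34 = 11
|m − (53)| = 11√34.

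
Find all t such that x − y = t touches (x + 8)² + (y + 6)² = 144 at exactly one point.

The line touches the circle iff its distance from (−8, −6) is 12:
|1·(−8) − 1·(−6) − t| / √2 = 12
|t − (−2)| = 12√2.

t = −2 ± 12√2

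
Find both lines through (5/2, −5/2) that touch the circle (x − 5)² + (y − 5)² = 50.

A line y − (−5/2) = m(x − (5/2)) is tangent when its distance from (5, 5) is 5√2:
(5/2m − (15/2))² = 50(m² + 1)
7m² + 6m − 1 = 0, so m = −1 or m = 1/7.
Through (5/2, −5/2) these give x + y = 0 and x − 7y = 20.

x + y = 0 and x − 7y = 20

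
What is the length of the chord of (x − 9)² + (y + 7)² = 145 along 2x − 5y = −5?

2√29

Substitute y = (5 + 2x)/5:
29x² − 290x = 0  ⟹  x² − 10x = 0
x = 10 or x = 0, giving (10, 5) and (0, 1).
|(10, 5) − (0, 1)| = √((10)² + (4)²) = 2√29.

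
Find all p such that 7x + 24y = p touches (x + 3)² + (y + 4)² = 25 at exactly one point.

p = −242 or p = 8

The line touches the circle iff its distance from (−3, −4) is 5:
|7·(−3) + 24·(−4) − p| / √625 = 5
|p − (−117)| = 5·25, so p = 8 or p = −242.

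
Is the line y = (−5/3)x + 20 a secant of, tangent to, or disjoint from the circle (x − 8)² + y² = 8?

disjoint

Substituting the line into the circle gives 34x² − 744x + 4104 = 0.
Δ = 553536 − 558144 = −4608.
No real roots: the line does not meet the circle.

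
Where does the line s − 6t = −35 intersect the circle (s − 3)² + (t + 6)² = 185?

Substitute t = (35 + s)/6:
37s² − 74s − 1295 = 0  ⟹  s² − 2s − 35 = 0
s = 7 or s = −5, giving (7, 7) and (−5, 5).

(−5, 5) and (7, 7)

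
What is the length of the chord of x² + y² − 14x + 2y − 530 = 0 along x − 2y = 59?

Substitute y = (−59 + x)/2:
5x² − 170x + 1125 = 0  ⟹  x² − 34x + 225 = 0
x = 25 or x = 9, giving (25, −17) and (9, −25).
|(25, −17) − (9, −25)| = √((16)² + (8)²) = 8√5.

8√5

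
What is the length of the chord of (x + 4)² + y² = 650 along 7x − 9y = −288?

2√130

Substitute y = (288 + 7x)/9:
130x² + 4680x + 31590 = 0  ⟹  x² + 36x + 243 = 0
x = −9 or x = −27, giving (−9, 25) and (−27, 11).
|(−9, 25) − (−27, 11)| = √((18)² + (14)²) = 2√130.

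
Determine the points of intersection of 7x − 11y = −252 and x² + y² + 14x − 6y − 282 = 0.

From the line, y = (252 + 7x)/11. Substituting:
170x² + 4760x + 12750 = 0  ⟹  x² + 28x + 75 = 0
x = −3 or x = −25, giving (−3, 21) and (−25, 7).

(−25, 7) and (−3, 21)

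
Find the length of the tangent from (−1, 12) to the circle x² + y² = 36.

Centre (0, 0), r² = 36. |PO|² = (−1)² + (12)² = 145.
Power of the point: PT² = |PO|² − r² = 109, so PT = √109.

√109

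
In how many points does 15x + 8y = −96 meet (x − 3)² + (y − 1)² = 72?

d² = (15·3 + 8·1 − (−96))²/289 = 22201/289; r² = 72.
Since d² > r², the line lies outside the circle.

0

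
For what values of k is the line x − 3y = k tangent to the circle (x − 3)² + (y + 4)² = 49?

k = 15 ± 7√10

Tangency holds when the distance from the centre (3, −4) to the line equals the radius 7:
|1·3 − 3·(−4) − k| / √10 = 7
|k − (15)| = 7√10.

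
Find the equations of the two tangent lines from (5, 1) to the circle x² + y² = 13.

3x − 2y = 13 and 2x + 3y = 13

Let a tangent through (5, 1) have slope m. Its distance from (0, 0) must equal √13:
(−5m − (−1))² = 13(m² + 1)
6m² − 5m − 6 = 0, so m = 3/2 or m = −2/3.
Through (5, 1) these give 3x − 2y = 13 and 2x + 3y = 13.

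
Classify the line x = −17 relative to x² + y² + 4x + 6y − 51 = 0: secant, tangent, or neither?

Substituting the line into the circle gives y² + 6y + 170 = 0.
Δ = 36 − 680 = −644.
No real roots: the line does not meet the circle.

neither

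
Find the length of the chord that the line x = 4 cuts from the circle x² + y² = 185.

26

The line gives x = 4. Substituting into the circle:
y² − 169 = 0
y = 13 or y = −13, giving (4, 13) and (4, −13).
|(4, 13) − (4, −13)| = √((0)² + (26)²) = 26.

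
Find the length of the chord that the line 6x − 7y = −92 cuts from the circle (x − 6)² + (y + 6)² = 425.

2√85

The distance from (6, −6) to the line is 170/√85, and r² = 425.
Half the chord is √(r² − d²) = √(85), so the full chord is 2√85.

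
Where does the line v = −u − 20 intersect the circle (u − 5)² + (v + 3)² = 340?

Substitute v = −u − 20:
2u² + 24u − 26 = 0  ⟹  u² + 12u − 13 = 0
u = 1 or u = −13, giving (1, −21) and (−13, −7).

(−13, −7) and (1, −21)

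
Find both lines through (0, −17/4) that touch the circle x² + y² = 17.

Let a tangent through (0, −17/4) have slope m. Its distance from (0, 0) must equal √17:
(0m − (17/4))² = 17(m² + 1)
16m² − 1 = 0, so m = 1/4 or m = −1/4.
With m = 1/4: x − 4y = 17. With m = −1/4: x + 4y = −17.

x − 4y = 17 and x + 4y = −17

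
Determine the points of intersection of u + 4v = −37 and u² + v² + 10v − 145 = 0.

Substitute v = (−37 − u)/4:
17u² + 34u − 2431 = 0  ⟹  u² + 2u − 143 = 0
u = 11 or u = −13, giving (11, −12) and (−13, −6).

(−13, −6) and (11, −12)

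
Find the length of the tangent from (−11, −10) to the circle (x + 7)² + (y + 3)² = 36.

√29

With centre O = (−7, −3), |OP|² = 65 and r² = 36.
The tangent meets the radius at right angles, so tangent² = |PO|² − r² = 65 − 36 = 29.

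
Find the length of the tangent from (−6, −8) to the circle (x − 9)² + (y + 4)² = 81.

4√10

With centre O = (9, −4), |OP|² = 241 and r² = 81.
Power of the point: PT² = |PO|² − r² = 160, so PT = 4√10.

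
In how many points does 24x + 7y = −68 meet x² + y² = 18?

Substituting the line into the circle gives 625x² + 3264x + 3742 = 0.
Discriminant = (3264)² − 4·625·(3742) = 1298696 > 0.
Two real roots: the line is a secant.

2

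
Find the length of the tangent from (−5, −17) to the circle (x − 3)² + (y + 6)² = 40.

With centre O = (3, −6), |OP|² = 185 and r² = 40.
Power of the point: PT² = |PO|² − r² = 145, so PT = √145.

√145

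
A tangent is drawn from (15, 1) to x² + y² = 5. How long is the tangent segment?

√221

Centre (0, 0), r² = 5. |PO|² = (15)² + (1)² = 226.
The tangent meets the radius at right angles, so tangent² = |PO|² − r² = 226 − 5 = 221.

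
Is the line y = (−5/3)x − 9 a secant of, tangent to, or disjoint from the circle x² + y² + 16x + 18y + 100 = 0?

disjoint

Substituting the line into the circle gives 34x² + 144x + 171 = 0.
Δ = 20736 − 23256 = −2520.
No real roots: the line does not meet the circle.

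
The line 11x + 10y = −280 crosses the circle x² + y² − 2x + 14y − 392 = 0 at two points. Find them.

From the line, y = (−280 − 11x)/10. Substituting:
221x² + 4420x = 0  ⟹  x² + 20x = 0
x = 0 or x = −20, giving (0, −28) and (−20, −6).

(−20, −6) and (0, −28)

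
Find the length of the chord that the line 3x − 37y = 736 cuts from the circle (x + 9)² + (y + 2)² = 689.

Centre (−9, −2), r² = 689. Perpendicular distance d from centre to line = |−689| / √1378 = 689/√1378.
Chord = 2√(r² − d²) = 2·√(689/2) = √1378.

√1378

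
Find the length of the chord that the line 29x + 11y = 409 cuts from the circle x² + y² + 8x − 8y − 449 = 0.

Express y = (409 − 29x)/11 and substitute into the circle:
962x² − 20202x + 76960 = 0  ⟹  x² − 21x + 80 = 0
x = 16 or x = 5, giving (16, −5) and (5, 24).
|(16, −5) − (5, 24)| = √((11)² + (−29)²) = √962.

√962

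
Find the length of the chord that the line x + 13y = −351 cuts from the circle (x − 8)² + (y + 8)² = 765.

From the line, y = (−351 − x)/13. Substituting:
170x² − 2210x − 57460 = 0  ⟹  x² − 13x − 338 = 0
x = 26 or x = −13, giving (26, −29) and (−13, −26).
Chord length = distance between (26, −29) and (−13, −26) = √1530 = 3√170.

3√170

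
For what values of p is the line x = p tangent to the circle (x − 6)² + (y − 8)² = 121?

Tangency holds when the distance from the centre (6, 8) to the line equals the radius 11:
|1·6 + 0·8 − p| / √1 = 11
|p − (6)| = 11, so p = 17 or p = −5.

p = −5 or p = 17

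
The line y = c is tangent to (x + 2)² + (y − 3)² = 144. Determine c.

c = −9 or c = 15

Tangency holds when the distance from the centre (−2, 3) to the line equals the radius 12:
|0·(−2) + 1·3 − c| / √1 = 12
|c − (3)| = 12, so c = 15 or c = −9.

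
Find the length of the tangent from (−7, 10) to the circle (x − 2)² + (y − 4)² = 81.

6

The centre is (2, 4) and r = 9. The square of the distance from P to the centre is 81 + 36 = 117.
Power of the point: PT² = |PO|² − r² = 36, so PT = 6.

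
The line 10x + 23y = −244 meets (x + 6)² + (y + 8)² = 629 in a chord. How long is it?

From the line, y = (−244 − 10x)/23. Substituting:
629x² + 7548x − 310097 = 0  ⟹  x² + 12x − 493 = 0
x = 17 or x = −29, giving (17, −18) and (−29, 2).
|(17, −18) − (−29, 2)| = √((46)² + (−20)²) = 2√629.

2√629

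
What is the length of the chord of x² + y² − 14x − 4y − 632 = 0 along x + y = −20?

The distance from (7, 2) to the line is 29/√2, and r² = 685.
Half the chord is √(r² − d²) = √(529/2), so the full chord is 23√2.

23√2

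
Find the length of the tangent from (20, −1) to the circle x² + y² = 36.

√365

With centre O = (0, 0), |OP|² = 401 and r² = 36.
By the tangent–radius right angle, tangent length = √(|PO|² − r²) = √365.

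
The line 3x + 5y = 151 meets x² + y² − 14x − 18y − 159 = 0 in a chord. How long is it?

3√34

From the line, y = (151 − 3x)/5. Substituting:
34x² − 986x + 5236 = 0  ⟹  x² − 29x + 154 = 0
x = 22 or x = 7, giving (22, 17) and (7, 26).
Chord length = distance between (22, 17) and (7, 26) = √306 = 3√34.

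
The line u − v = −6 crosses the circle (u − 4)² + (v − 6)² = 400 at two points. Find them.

(−12, −6) and (16, 22)

Substitute v = u + 6:
2u² − 8u − 384 = 0  ⟹  u² − 4u − 192 = 0
u = 16 or u = −12, giving (16, 22) and (−12, −6).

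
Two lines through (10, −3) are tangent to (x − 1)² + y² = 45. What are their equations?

2x + y = 17 and x − 2y = 16

Let a tangent through (10, −3) have slope m. Its distance from (1, 0) must equal 3√5:
(−9m − (3))² = 45(m² + 1)
2m² + 3m − 2 = 0, so m = −2 or m = 1/2.
With m = −2: 2x + y = 17. With m = 1/2: x − 2y = 16.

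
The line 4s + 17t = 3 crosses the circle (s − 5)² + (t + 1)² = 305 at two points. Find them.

From the line, t = (3 − 4s)/17. Substituting:
305s² − 3050s − 80520 = 0  ⟹  s² − 10s − 264 = 0
s = 22 or s = −12, giving (22, −5) and (−12, 3).

(−12, 3) and (22, −5)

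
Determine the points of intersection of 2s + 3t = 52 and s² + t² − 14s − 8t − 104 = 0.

From the line, t = (52 − 2s)/3. Substituting:
13s² − 286s + 520 = 0  ⟹  s² − 22s + 40 = 0
s = 20 or s = 2, giving (20, 4) and (2, 16).

(2, 16) and (20, 4)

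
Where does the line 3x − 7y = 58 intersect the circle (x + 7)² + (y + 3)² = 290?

Express y = (−58 + 3x)/7 and substitute into the circle:
58x² + 464x − 10440 = 0  ⟹  x² + 8x − 180 = 0
x = 10 or x = −18, giving (10, −4) and (−18, −16).

(−18, −16) and (10, −4)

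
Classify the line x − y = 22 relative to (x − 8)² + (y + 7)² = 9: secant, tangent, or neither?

Substituting the line into the circle gives 2x² − 46x + 280 = 0.
Discriminant = (−46)² − 4·2·(280) = −124 < 0.
No real roots: the line does not meet the circle.

neither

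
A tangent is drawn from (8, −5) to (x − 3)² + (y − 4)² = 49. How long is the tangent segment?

Centre (3, 4), r² = 49. |PO|² = (5)² + (−9)² = 106.
Power of the point: PT² = |PO|² − r² = 57, so PT = √57.

√57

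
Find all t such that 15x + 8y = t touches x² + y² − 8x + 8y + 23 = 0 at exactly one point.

t = −23 or t = 79

The line touches the circle iff its distance from (4, −4) is 3:
|15·4 + 8·(−4) − t| / √289 = 3
|t − (28)| = 3·17, so t = 79 or t = −23.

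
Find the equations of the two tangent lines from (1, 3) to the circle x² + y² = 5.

Let a tangent through (1, 3) have slope m. Its distance from (0, 0) must equal √5:
(−1m − (−3))² = 5(m² + 1)
2m² + 3m − 2 = 0, so m = −2 or m = 1/2.
With m = −2: 2x + y = 5. With m = 1/2: x − 2y = −5.

2x + y = 5 and x − 2y = −5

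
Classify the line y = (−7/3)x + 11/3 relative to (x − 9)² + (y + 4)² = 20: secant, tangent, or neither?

Centre (9, −4), r² = 20. Distance² from centre to line = (40)²/58 = 800/29.
Since d² > r², the line lies outside the circle.

neither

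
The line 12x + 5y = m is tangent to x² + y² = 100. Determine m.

m = −130 or m = 130

Tangency holds when the distance from the centre (0, 0) to the line equals the radius 10:
|12·0 + 5·0 − m| / √169 = 10
|m| = 10·13, so m = 130 or m = −130.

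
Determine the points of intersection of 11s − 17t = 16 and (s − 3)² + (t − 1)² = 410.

(−14, −10) and (20, 12)

From the line, t = (−16 + 11s)/17. Substituting:
410s² − 2460s − 114800 = 0  ⟹  s² − 6s − 280 = 0
s = 20 or s = −14, giving (20, 12) and (−14, −10).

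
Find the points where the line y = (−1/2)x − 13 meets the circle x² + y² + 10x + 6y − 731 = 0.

Express y = (−26 − x)/2 and substitute into the circle:
5x² + 80x − 2560 = 0  ⟹  x² + 16x − 512 = 0
x = 16 or x = −32, giving (16, −21) and (−32, 3).

(−32, 3) and (16, −21)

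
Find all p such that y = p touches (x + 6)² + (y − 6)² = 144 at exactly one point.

p = −6 or p = 18

The line touches the circle iff its distance from (−6, 6) is 12:
|0·(−6) + 1·6 − p| / √1 = 12
|p − (6)| = 12, so p = 18 or p = −6.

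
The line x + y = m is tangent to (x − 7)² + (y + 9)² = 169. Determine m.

The line touches the circle iff its distance from (7, −9) is 13:
|1·7 + 1·(−9) − m| / √2 = 13
|m − (−2)| = 13√2.

m = −2 ± 13√2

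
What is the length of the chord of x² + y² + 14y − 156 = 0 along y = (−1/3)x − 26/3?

Express y = (−26 − x)/3 and substitute into the circle:
10x² + 10x − 1820 = 0  ⟹  x² + x − 182 = 0
x = 13 or x = −14, giving (13, −13) and (−14, −4).
Chord length = distance between (13, −13) and (−14, −4) = √810 = 9√10.

9√10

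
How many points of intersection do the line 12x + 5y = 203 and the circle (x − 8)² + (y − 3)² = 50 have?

Substituting the line into the circle gives 169x² − 4912x + 35694 = 0.
Discriminant = (−4912)² − 4·169·(35694) = −1400 < 0.
No real roots: the line does not meet the circle.

0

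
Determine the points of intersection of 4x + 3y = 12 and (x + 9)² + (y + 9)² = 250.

Express y = (12 − 4x)/3 and substitute into the circle:
25x² − 150x = 0  ⟹  x² − 6x = 0
x = 6 or x = 0, giving (6, −4) and (0, 4).

(0, 4) and (6, −4)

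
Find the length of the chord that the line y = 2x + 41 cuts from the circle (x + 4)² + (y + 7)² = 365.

6√5

Express y = 2x + 41 and substitute into the circle:
5x² + 200x + 1955 = 0  ⟹  x² + 40x + 391 = 0
x = −17 or x = −23, giving (−17, 7) and (−23, −5).
Chord length = distance between (−17, 7) and (−23, −5) = √180 = 6√5.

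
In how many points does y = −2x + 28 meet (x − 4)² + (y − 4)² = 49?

Centre (4, 4), r² = 49. Distance² from centre to line = (−16)²/5 = 256/5.
Since d² > r², the line lies outside the circle.

0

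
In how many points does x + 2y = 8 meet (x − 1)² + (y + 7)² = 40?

Centre (1, −7), r² = 40. Distance² from centre to line = (−21)²/5 = 441/5.
Since d² > r², the line lies outside the circle.

0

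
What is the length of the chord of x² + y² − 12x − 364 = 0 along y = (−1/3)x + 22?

Centre (6, 0), r² = 400. Perpendicular distance d from centre to line = |−60| / √10 = 60/√10.
Chord = 2√(r² − d²) = 2·√(40) = 4√10.

4√10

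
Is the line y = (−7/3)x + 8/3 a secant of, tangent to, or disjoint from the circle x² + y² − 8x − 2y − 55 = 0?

d² = (7·4 + 3·1 − (8))²/58 = 529/58; r² = 72.
Since d² < r², the line cuts the circle twice.

secant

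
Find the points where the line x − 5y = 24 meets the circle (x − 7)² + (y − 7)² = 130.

Express y = (−24 + x)/5 and substitute into the circle:
26x² − 468x + 1456 = 0  ⟹  x² − 18x + 56 = 0
x = 14 or x = 4, giving (14, −2) and (4, −4).

(4, −4) and (14, −2)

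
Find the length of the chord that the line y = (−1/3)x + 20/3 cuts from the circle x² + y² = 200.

8√10

The distance from (0, 0) to the line is 20/√10, and r² = 200.
Chord = 2√(r² − d²) = 2·√(160) = 8√10.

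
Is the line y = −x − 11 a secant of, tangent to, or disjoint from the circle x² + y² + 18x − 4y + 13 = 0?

secant

d² = (1·(−9) + 1·2 − (−11))²/2 = 8; r² = 72.
Since d² < r², the line cuts the circle twice.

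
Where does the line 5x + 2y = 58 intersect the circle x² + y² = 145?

(8, 9) and (12, −1)

Substitute y = (58 − 5x)/2:
29x² − 580x + 2784 = 0  ⟹  x² − 20x + 96 = 0
x = 12 or x = 8, giving (12, −1) and (8, 9).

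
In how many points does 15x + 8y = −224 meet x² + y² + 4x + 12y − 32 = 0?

0

d² = (15·(−2) + 8·(−6) − (−224))²/289 = 21316/289; r² = 72.
Since d² > r², the line lies outside the circle.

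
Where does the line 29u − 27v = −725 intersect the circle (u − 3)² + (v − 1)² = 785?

(−25, 0) and (2, 29)

Substitute v = (725 + 29u)/27:
1570u² + 36110u − 78500 = 0  ⟹  u² + 23u − 50 = 0
u = 2 or u = −25, giving (2, 29) and (−25, 0).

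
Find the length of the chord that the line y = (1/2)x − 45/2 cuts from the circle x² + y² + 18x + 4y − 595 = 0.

12√5

Centre (−9, −2), r² = 680. Perpendicular distance d from centre to line = |−50| / √5 = 50/√5.
Chord = 2√(r² − d²) = 2·√(180) = 12√5.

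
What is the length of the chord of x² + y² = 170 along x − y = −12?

14√2

Substitute y = x + 12:
2x² + 24x − 26 = 0  ⟹  x² + 12x − 13 = 0
x = 1 or x = −13, giving (1, 13) and (−13, −1).
Chord length = distance between (1, 13) and (−13, −1) = √392 = 14√2.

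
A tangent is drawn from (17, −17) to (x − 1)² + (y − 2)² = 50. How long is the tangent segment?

Centre (1, 2), r² = 50. |PO|² = (16)² + (−19)² = 617.
By the tangent–radius right angle, tangent length = √(|PO|² − r²) = √567 = 9√7.

9√7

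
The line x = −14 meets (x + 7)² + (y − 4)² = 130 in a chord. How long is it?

Centre (−7, 4), r² = 130. Perpendicular distance d from centre to line = |7| / √1 = 7.
Half the chord is √(r² − d²) = √(81), so the full chord is 18.

18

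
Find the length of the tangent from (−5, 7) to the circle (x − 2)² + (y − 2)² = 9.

√65

The centre is (2, 2) and r = 3. The square of the distance from P to the centre is 49 + 25 = 74.
By the tangent–radius right angle, tangent length = √(|PO|² − r²) = √65.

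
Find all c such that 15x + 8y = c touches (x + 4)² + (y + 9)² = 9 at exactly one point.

c = −183 or c = −81

For a tangent, require d(centre, line) = r = 3.
|15·(−4) + 8·(−9) − c| / √289 = 3
|c − (−132)| = 3·17, so c = −81 or c = −183.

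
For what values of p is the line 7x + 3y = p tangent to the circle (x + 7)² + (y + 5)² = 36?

The line touches the circle iff its distance from (−7, −5) is 6:
|7·(−7) + 3·(−5) − p| / √58 = 6
|p − (−64)| = 6√58.

p = −64 ± 6√58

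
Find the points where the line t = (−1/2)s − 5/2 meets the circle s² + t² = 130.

From the line, t = (−5 − s)/2. Substituting:
5s² + 10s − 495 = 0  ⟹  s² + 2s − 99 = 0
s = 9 or s = −11, giving (9, −7) and (−11, 3).

(−11, 3) and (9, −7)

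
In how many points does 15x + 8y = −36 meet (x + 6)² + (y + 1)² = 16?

2

Substituting the line into the circle gives 289x² + 1608x + 2064 = 0.
Δ = 2585664 − 2385984 = 199680.
Two real roots: the line is a secant.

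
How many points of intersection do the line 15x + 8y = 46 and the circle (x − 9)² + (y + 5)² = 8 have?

Centre (9, −5), r² = 8. Distance² from centre to line = (49)²/289 = 2401/289.
Since d² > r², the line lies outside the circle.

0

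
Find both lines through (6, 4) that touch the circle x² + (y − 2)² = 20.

Write the tangent as mx − y + (4 − m·(6)) = 0 and set its distance from the centre to 2√5:
(−6m − (−2))² = 20(m² + 1)
2m² − 3m − 2 = 0, so m = −1/2 or m = 2.
With m = −1/2: x + 2y = 14. With m = 2: 2x − y = 8.

x + 2y = 14 and 2x − y = 8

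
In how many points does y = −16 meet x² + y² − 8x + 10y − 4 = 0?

0

Substituting the line into the circle gives x² − 8x + 92 = 0.
Δ = 64 − 368 = −304.
No real roots: the line does not meet the circle.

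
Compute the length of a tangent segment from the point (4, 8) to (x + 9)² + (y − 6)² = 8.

√165

Centre (−9, 6), r² = 8. |PO|² = (13)² + (2)² = 173.
The tangent meets the radius at right angles, so tangent² = |PO|² − r² = 173 − 8 = 165.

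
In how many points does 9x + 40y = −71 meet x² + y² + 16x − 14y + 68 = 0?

0

Substituting the line into the circle gives 1681x² + 31918x + 153601 = 0.
Δ = 1018758724 − 1032813124 = −14054400.
No real roots: the line does not meet the circle.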